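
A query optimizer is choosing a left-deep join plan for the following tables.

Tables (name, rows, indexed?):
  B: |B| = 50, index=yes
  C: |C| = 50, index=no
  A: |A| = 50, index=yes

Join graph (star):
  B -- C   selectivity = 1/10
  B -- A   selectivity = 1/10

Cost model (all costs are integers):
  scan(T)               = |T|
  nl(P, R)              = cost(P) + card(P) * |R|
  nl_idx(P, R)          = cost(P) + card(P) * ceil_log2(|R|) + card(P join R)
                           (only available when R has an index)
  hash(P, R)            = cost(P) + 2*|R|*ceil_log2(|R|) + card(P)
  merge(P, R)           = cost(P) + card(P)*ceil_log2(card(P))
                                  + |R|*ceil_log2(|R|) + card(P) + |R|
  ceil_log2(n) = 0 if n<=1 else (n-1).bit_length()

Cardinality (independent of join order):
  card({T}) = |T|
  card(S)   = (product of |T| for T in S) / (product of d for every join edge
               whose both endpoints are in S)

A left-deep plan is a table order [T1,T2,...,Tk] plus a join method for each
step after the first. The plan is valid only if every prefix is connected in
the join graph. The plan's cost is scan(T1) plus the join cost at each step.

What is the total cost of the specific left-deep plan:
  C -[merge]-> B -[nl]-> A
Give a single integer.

step 1: scan C: cost=50, card=50
step 2: join B via merge
    card(P join B) = 50*50/(10) = 250
    cost = 50 + 50*6 + 50*6 + 50 + 50 = 750
step 3: join A via nl
    card(P join A) = 250*50/(10) = 1250
    cost = 750 + 250*50 = 13250

13250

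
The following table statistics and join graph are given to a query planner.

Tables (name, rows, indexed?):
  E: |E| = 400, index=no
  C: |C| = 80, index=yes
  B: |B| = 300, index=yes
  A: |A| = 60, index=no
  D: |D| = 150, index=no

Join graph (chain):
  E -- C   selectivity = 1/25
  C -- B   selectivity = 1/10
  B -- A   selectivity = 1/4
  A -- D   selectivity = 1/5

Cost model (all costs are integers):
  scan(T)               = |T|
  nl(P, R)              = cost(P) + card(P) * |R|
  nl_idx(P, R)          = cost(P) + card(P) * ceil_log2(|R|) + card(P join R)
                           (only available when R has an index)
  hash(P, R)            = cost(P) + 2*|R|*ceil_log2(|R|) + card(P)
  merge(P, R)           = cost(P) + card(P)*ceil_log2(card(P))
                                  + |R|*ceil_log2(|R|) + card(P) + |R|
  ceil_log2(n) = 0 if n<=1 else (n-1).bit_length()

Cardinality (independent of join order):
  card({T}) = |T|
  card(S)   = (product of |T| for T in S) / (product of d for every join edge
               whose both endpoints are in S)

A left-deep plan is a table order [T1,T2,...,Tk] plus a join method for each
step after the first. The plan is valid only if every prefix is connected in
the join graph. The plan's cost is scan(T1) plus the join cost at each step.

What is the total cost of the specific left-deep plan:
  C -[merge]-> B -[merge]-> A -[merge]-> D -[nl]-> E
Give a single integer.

step 1: scan C: cost=80, card=80
step 2: join B via merge
    card(P join B) = 80*300/(10) = 2400
    cost = 80 + 80*7 + 300*9 + 80 + 300 = 3720
step 3: join A via merge
    card(P join A) = 2400*60/(4) = 36000
    cost = 3720 + 2400*12 + 60*6 + 2400 + 60 = 35340
step 4: join D via merge
    card(P join D) = 36000*150/(5) = 1080000
    cost = 35340 + 36000*16 + 150*8 + 36000 + 150 = 648690
step 5: join E via nl
    card(P join E) = 1080000*400/(25) = 17280000
    cost = 648690 + 1080000*400 = 432648690

432648690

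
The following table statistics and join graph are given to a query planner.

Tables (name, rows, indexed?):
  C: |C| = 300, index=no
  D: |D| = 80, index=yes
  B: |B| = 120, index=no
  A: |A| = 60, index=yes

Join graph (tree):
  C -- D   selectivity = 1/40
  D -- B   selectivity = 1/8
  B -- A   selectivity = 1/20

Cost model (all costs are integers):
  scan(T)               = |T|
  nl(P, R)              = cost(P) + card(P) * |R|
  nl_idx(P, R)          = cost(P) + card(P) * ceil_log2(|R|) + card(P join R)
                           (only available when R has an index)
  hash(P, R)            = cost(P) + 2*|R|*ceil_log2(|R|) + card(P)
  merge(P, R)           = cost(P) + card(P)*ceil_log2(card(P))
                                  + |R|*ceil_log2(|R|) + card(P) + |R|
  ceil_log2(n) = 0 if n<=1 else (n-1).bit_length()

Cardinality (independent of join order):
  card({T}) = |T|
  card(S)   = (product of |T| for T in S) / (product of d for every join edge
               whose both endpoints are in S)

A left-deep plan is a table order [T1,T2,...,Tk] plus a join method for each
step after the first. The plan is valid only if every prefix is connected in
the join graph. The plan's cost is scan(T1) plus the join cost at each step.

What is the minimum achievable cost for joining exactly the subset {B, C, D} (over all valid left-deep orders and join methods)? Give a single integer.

4000

Selinger DP over subsets of {B,C,D}:
  {C}: scan cost=300, card=300
  {D}: scan cost=80, card=80
  {B}: scan cost=120, card=120
  {CD}: card=600; try (D,hash)→1720, (D,nl_idx)→3000, (C,merge)→3720, (D,merge)→3940, (C,hash)→5560, (C,nl)→24080 …(+1); best=1720 via (D,hash)
  {BD}: card=1200; try (D,hash)→1360, (B,merge)→1680, (D,merge)→1720, (B,hash)→1840, (D,nl_idx)→2160, (B,nl)→9680 …(+1); best=1360 via (D,hash)
  {BCD}: card=9000; try (B,hash)→4000, (C,hash)→7960, (B,merge)→9280, (C,merge)→18760, (B,nl)→73720, (C,nl)→361360; best=4000 via (B,hash)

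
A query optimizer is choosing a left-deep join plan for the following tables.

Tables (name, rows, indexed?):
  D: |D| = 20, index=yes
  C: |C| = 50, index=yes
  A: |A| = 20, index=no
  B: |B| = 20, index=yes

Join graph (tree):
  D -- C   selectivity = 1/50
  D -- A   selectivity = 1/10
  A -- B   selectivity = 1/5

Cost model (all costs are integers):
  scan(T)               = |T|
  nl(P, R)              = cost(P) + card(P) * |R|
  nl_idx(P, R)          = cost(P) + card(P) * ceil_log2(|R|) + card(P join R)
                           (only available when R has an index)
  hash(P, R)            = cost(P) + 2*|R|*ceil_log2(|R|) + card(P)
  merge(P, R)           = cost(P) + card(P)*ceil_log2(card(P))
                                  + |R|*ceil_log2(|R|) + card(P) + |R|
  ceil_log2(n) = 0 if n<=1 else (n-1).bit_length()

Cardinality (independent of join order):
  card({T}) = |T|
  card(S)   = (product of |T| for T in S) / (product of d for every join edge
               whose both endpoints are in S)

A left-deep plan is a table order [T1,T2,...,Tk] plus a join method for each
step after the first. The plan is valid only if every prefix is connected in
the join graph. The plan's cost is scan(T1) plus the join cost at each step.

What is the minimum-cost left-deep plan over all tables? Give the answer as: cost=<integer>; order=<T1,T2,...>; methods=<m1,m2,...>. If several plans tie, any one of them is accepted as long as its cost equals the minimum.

cost=620; order=D,C,A,B; methods=nl_idx,hash,hash

Selinger DP (subsets sized 1..n):
  {D}: scan cost=20, card=20
  {C}: scan cost=50, card=50
  {A}: scan cost=20, card=20
  {B}: scan cost=20, card=20
  {CD}: card=20; try (C,nl_idx)→160, (D,hash)→300, (D,nl_idx)→320, (C,merge)→490, (D,merge)→520, (C,hash)→640 …(+2); best=160 via (C,nl_idx)
  {AD}: card=40; try (D,nl_idx)→160, (D,hash)→240, (A,hash)→240, (D,merge)→260, (A,merge)→260, (D,nl)→420 …(+1); best=160 via (D,nl_idx)
  {AB}: card=80; try (B,nl_idx)→200, (B,hash)→240, (A,hash)→240, (B,merge)→260, (A,merge)→260, (B,nl)→420 …(+1); best=200 via (B,nl_idx)
  {ACD}: card=40; try (A,hash)→380, (A,merge)→400, (C,nl_idx)→440, (A,nl)→560, (C,merge)→790, (C,hash)→800 …(+1); best=380 via (A,hash)
  {ABD}: card=160; try (B,hash)→400, (D,hash)→480, (B,nl_idx)→520, (B,merge)→560, (D,nl_idx)→760, (D,merge)→960 …(+2); best=400 via (B,hash)
  {ABCD}: card=160; try (B,hash)→620, (B,nl_idx)→740, (B,merge)→780, (C,hash)→1160, (B,nl)→1180, (C,nl_idx)→1520 …(+2); best=620 via (B,hash)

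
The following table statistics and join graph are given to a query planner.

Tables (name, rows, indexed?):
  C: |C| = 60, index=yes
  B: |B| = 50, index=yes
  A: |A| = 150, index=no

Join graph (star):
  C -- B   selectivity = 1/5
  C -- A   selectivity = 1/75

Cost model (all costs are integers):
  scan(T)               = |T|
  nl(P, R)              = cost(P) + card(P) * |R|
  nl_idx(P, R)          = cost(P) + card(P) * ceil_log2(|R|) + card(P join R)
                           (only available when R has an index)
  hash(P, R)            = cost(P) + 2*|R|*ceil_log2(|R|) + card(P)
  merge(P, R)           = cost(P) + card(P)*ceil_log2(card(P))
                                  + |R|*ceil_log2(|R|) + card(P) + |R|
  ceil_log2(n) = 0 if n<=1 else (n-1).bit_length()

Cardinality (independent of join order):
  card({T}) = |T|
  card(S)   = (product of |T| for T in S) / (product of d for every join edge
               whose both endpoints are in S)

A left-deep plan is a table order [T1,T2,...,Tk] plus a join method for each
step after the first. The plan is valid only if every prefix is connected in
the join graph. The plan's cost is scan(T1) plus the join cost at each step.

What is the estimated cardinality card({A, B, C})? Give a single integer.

Tables in S: A(150), B(50), C(60)
Edges inside S: C-B(d=5), C-A(d=75)
numerator = 150 * 50 * 60 = 450000
denominator = 5 * 75 = 375
card(S) = 450000 / 375 = 1200

1200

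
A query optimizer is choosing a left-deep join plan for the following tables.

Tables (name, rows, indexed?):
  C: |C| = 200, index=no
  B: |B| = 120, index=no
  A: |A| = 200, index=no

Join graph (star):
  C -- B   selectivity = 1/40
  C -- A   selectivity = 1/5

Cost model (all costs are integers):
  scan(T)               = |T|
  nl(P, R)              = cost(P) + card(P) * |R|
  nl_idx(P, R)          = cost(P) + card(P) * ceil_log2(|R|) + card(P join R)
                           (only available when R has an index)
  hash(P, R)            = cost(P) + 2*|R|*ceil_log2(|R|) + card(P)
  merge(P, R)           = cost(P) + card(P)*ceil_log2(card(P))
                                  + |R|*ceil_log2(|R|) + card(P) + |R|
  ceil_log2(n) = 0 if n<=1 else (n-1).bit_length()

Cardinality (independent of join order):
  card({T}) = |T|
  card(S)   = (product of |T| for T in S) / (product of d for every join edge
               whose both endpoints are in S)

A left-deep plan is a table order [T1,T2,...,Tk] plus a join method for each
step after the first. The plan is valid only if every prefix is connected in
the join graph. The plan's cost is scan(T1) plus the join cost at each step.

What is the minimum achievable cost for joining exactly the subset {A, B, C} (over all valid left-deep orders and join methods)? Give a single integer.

5880

Selinger DP over subsets of {A,B,C}:
  {C}: scan cost=200, card=200
  {B}: scan cost=120, card=120
  {A}: scan cost=200, card=200
  {BC}: card=600; try (B,hash)→2080, (C,merge)→2880, (B,merge)→2960, (C,hash)→3440, (C,nl)→24120, (B,nl)→24200; best=2080 via (B,hash)
  {AC}: card=8000; try (C,hash)→3600, (A,hash)→3600, (C,merge)→3800, (A,merge)→3800, (C,nl)→40200, (A,nl)→40200; best=3600 via (C,hash)
  {ABC}: card=24000; try (A,hash)→5880, (A,merge)→10480, (B,hash)→13280, (B,merge)→116560, (A,nl)→122080, (B,nl)→963600; best=5880 via (A,hash)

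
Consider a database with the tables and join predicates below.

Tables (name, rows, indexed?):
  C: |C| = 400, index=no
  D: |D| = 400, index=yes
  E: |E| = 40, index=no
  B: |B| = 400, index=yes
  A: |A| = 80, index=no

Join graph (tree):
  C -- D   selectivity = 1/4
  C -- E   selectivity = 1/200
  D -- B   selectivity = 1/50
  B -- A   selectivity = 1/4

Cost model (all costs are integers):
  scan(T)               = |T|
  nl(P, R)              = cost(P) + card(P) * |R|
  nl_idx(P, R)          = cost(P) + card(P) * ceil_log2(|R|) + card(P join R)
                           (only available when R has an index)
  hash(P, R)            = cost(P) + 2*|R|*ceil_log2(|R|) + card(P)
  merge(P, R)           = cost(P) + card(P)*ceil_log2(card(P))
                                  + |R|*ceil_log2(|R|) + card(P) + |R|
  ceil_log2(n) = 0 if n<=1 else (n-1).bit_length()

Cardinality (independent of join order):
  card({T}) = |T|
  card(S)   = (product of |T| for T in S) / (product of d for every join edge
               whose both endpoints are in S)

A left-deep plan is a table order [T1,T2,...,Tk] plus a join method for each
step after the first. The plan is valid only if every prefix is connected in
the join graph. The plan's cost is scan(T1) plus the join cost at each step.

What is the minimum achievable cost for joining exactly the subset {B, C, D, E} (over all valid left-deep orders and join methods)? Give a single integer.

21120

Selinger DP over subsets of {B,C,D,E}:
  {C}: scan cost=400, card=400
  {D}: scan cost=400, card=400
  {E}: scan cost=40, card=40
  {B}: scan cost=400, card=400
  {CD}: card=40000; try (D,hash)→8000, (C,hash)→8000, (D,merge)→8400, (C,merge)→8400, (D,nl_idx)→44000, (D,nl)→160400 …(+1); best=8000 via (D,hash)
  {CE}: card=80; try (E,hash)→1280, (C,merge)→4320, (E,merge)→4680, (C,hash)→7280, (C,nl)→16040, (E,nl)→16400; best=1280 via (E,hash)
  {BD}: card=3200; try (D,nl_idx)→7200, (B,nl_idx)→7200, (D,hash)→8000, (B,hash)→8000, (D,merge)→8400, (B,merge)→8400 …(+2); best=7200 via (D,nl_idx)
  {CDE}: card=8000; try (D,merge)→5920, (D,hash)→8560, (D,nl_idx)→10000, (D,nl)→33280, (E,hash)→48480, (E,merge)→688280 …(+1); best=5920 via (D,merge)
  {BCD}: card=320000; try (C,hash)→17600, (C,merge)→52800, (B,hash)→55200, (B,nl_idx)→688000, (B,merge)→692000, (C,nl)→1287200 …(+1); best=17600 via (C,hash)
  {BCDE}: card=64000; try (B,hash)→21120, (B,merge)→121920, (B,nl_idx)→141920, (E,hash)→338080, (B,nl)→3205920, (E,merge)→6417880 …(+1); best=21120 via (B,hash)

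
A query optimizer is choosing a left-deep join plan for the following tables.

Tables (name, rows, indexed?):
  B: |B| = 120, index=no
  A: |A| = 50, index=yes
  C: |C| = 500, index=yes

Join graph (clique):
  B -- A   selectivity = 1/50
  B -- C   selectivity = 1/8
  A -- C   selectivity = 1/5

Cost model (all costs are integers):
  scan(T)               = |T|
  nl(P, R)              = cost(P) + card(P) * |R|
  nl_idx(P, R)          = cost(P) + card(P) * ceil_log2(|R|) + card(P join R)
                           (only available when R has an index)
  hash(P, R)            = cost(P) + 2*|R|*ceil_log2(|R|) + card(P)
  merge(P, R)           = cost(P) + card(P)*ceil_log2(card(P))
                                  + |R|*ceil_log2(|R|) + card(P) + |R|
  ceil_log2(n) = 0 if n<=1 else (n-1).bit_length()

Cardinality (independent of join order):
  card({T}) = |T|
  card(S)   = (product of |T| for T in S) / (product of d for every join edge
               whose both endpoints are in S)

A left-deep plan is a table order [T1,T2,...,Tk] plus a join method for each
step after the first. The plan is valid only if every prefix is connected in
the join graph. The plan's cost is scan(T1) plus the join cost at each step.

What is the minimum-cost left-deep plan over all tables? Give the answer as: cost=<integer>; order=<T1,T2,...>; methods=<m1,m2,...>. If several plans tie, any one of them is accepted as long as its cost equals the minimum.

Selinger DP (subsets sized 1..n):
  {B}: scan cost=120, card=120
  {A}: scan cost=50, card=50
  {C}: scan cost=500, card=500
  {AB}: card=120; try (A,hash)→840, (A,nl_idx)→960, (B,merge)→1360, (A,merge)→1430, (B,hash)→1780, (B,nl)→6050 …(+1); best=840 via (A,hash)
  {BC}: card=7500; try (B,hash)→2680, (C,merge)→6080, (B,merge)→6460, (C,nl_idx)→8700, (C,hash)→9240, (C,nl)→60120 …(+1); best=2680 via (B,hash)
  {AC}: card=5000; try (A,hash)→1600, (C,merge)→5400, (C,nl_idx)→5500, (A,merge)→5850, (A,nl_idx)→8500, (C,hash)→9100 …(+2); best=1600 via (A,hash)
  {ABC}: card=1500; try (C,nl_idx)→3420, (C,merge)→6800, (B,hash)→8280, (C,hash)→9960, (A,hash)→10780, (A,nl_idx)→49180 …(+5); best=3420 via (C,nl_idx)

cost=3420; order=B,A,C; methods=hash,nl_idx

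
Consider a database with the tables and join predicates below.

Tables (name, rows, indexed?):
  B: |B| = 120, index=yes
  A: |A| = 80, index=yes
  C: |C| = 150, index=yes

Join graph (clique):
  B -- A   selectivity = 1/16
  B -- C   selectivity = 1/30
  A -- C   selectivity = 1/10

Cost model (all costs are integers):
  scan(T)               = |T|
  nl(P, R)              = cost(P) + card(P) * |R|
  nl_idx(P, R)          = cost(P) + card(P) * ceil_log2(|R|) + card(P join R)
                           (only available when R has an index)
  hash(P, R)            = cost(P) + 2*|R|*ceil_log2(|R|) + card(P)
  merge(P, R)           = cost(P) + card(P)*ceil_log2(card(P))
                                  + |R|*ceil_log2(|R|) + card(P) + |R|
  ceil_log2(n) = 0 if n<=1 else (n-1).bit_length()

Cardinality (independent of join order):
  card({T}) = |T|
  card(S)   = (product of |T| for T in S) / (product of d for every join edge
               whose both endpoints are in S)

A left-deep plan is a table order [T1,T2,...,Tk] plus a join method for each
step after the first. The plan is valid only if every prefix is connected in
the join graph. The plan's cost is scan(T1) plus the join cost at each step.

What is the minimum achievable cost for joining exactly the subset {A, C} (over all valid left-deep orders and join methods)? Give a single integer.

Selinger DP over subsets of {A,C}:
  {A}: scan cost=80, card=80
  {C}: scan cost=150, card=150
  {AC}: card=1200; try (A,hash)→1420, (C,nl_idx)→1920, (C,merge)→2070, (A,merge)→2140, (A,nl_idx)→2400, (C,hash)→2560 …(+2); best=1420 via (A,hash)

1420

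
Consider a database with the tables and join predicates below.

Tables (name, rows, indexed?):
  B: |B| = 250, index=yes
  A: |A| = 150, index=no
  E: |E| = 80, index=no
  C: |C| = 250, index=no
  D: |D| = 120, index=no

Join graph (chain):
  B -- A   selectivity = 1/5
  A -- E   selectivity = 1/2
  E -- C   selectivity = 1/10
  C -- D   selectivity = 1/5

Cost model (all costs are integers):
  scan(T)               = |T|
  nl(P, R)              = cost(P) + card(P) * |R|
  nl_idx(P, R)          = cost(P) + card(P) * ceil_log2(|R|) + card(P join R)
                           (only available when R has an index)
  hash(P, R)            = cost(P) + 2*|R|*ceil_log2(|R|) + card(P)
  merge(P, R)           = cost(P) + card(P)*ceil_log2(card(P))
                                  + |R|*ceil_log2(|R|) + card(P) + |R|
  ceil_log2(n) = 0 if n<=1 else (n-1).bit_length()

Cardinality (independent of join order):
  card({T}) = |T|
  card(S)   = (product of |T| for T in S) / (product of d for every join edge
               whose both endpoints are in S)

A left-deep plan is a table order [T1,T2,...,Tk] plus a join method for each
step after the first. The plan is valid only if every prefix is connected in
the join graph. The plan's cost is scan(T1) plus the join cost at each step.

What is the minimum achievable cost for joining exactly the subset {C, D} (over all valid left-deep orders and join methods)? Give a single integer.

2180

Selinger DP over subsets of {C,D}:
  {C}: scan cost=250, card=250
  {D}: scan cost=120, card=120
  {CD}: card=6000; try (D,hash)→2180, (C,merge)→3330, (D,merge)→3460, (C,hash)→4240, (C,nl)→30120, (D,nl)→30250; best=2180 via (D,hash)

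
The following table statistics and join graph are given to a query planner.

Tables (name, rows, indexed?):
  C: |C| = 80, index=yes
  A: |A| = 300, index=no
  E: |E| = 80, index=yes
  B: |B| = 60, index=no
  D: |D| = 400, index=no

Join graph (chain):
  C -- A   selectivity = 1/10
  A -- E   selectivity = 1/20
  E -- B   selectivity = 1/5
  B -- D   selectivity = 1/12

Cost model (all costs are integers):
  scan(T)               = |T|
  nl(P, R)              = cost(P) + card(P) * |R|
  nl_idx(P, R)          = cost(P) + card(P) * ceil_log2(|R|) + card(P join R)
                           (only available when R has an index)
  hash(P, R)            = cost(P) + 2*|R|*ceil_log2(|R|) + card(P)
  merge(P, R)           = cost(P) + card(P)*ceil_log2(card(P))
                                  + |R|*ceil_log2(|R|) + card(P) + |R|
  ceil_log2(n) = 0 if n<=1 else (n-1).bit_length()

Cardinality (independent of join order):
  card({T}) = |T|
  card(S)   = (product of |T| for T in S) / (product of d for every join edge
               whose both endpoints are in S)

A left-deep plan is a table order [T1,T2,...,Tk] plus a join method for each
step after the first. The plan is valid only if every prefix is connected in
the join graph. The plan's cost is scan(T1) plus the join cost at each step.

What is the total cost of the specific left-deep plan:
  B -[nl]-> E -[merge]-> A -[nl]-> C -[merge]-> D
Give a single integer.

step 1: scan B: cost=60, card=60
step 2: join E via nl
    card(P join E) = 60*80/(5) = 960
    cost = 60 + 60*80 = 4860
step 3: join A via merge
    card(P join A) = 960*300/(20) = 14400
    cost = 4860 + 960*10 + 300*9 + 960 + 300 = 18420
step 4: join C via nl
    card(P join C) = 14400*80/(10) = 115200
    cost = 18420 + 14400*80 = 1170420
step 5: join D via merge
    card(P join D) = 115200*400/(12) = 3840000
    cost = 1170420 + 115200*17 + 400*9 + 115200 + 400 = 3248020

3248020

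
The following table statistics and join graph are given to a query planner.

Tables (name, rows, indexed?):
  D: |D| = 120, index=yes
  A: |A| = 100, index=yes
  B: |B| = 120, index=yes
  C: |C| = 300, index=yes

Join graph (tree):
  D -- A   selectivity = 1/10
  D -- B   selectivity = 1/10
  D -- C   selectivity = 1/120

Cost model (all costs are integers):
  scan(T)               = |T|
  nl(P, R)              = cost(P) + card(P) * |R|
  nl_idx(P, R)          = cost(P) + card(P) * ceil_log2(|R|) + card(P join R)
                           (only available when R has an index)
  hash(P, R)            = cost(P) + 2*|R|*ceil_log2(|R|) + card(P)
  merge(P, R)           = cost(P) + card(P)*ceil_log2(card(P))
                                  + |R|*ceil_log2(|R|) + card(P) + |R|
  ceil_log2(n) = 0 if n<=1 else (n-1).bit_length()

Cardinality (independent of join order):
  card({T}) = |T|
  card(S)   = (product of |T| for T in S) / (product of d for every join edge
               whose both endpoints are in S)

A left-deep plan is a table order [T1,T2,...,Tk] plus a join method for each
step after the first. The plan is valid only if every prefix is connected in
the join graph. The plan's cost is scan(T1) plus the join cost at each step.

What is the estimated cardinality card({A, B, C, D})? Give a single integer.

36000

Tables in S: A(100), B(120), C(300), D(120)
Edges inside S: D-A(d=10), D-B(d=10), D-C(d=120)
numerator = 100 * 120 * 300 * 120 = 432000000
denominator = 10 * 10 * 120 = 12000
card(S) = 432000000 / 12000 = 36000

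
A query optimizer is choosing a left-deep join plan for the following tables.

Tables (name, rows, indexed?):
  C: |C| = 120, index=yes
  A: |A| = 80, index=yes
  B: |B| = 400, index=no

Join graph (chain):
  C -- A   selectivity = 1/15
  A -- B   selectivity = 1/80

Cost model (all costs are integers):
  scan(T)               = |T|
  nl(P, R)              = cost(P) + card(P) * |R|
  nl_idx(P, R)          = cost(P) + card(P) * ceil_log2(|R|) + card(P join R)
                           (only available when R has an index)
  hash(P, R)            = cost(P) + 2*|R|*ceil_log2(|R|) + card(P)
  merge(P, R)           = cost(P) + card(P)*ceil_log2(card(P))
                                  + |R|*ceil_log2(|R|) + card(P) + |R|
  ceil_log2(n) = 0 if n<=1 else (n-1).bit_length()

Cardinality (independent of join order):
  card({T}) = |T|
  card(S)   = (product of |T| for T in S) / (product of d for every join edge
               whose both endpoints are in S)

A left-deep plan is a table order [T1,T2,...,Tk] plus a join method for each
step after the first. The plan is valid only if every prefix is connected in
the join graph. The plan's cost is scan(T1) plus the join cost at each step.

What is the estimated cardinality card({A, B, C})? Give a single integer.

Tables in S: A(80), B(400), C(120)
Edges inside S: C-A(d=15), A-B(d=80)
numerator = 80 * 400 * 120 = 3840000
denominator = 15 * 80 = 1200
card(S) = 3840000 / 1200 = 3200

3200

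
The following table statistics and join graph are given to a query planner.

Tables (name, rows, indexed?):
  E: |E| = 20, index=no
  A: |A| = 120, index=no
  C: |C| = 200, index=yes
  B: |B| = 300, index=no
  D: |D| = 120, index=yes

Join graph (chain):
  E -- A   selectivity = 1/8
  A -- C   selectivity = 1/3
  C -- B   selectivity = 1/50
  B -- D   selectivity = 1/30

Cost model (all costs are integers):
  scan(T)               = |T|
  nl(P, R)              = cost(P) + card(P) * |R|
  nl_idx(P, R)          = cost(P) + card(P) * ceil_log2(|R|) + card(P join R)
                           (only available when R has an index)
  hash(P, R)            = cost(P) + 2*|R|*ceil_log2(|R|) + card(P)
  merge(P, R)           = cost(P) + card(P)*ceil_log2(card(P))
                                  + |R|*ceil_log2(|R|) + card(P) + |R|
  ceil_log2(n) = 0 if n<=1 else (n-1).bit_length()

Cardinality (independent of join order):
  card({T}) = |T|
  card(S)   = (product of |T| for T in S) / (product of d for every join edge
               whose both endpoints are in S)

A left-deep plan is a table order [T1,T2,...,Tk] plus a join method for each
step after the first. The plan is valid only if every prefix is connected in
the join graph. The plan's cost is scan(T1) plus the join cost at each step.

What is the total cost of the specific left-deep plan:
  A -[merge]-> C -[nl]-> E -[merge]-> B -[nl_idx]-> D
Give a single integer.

step 1: scan A: cost=120, card=120
step 2: join C via merge
    card(P join C) = 120*200/(3) = 8000
    cost = 120 + 120*7 + 200*8 + 120 + 200 = 2880
step 3: join E via nl
    card(P join E) = 8000*20/(8) = 20000
    cost = 2880 + 8000*20 = 162880
step 4: join B via merge
    card(P join B) = 20000*300/(50) = 120000
    cost = 162880 + 20000*15 + 300*9 + 20000 + 300 = 485880
step 5: join D via nl_idx
    card(P join D) = 120000*120/(30) = 480000
    cost = 485880 + 120000*7 + 480000 = 1805880

1805880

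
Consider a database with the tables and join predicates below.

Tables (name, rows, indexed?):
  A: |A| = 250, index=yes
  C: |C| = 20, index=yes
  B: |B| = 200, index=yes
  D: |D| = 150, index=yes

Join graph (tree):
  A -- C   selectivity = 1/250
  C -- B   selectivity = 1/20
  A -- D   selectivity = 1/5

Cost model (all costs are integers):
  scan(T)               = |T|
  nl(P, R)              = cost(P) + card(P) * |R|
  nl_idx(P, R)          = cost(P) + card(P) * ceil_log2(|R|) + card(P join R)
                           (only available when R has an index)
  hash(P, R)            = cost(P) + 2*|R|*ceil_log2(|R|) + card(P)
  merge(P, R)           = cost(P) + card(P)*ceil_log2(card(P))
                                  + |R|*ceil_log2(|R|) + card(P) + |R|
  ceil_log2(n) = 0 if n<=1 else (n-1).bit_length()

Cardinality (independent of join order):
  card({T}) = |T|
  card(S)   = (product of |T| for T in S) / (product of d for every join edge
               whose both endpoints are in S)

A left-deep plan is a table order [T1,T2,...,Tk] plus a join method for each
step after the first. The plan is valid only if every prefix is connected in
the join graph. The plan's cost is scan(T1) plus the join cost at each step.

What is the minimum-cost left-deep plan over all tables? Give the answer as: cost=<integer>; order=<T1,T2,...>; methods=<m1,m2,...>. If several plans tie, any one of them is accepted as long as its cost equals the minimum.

cost=3160; order=C,A,B,D; methods=nl_idx,nl_idx,hash

Selinger DP (subsets sized 1..n):
  {A}: scan cost=250, card=250
  {C}: scan cost=20, card=20
  {B}: scan cost=200, card=200
  {D}: scan cost=150, card=150
  {AC}: card=20; try (A,nl_idx)→200, (C,hash)→700, (C,nl_idx)→1520, (A,merge)→2390, (C,merge)→2620, (A,hash)→4040 …(+2); best=200 via (A,nl_idx)
  {AD}: card=7500; try (D,hash)→2900, (A,merge)→3750, (D,merge)→3850, (A,hash)→4300, (A,nl_idx)→8850, (D,nl_idx)→9750 …(+2); best=2900 via (D,hash)
  {BC}: card=200; try (B,nl_idx)→380, (C,hash)→600, (C,nl_idx)→1400, (B,merge)→1940, (C,merge)→2120, (B,hash)→3240 …(+2); best=380 via (B,nl_idx)
  {ABC}: card=200; try (B,nl_idx)→560, (B,merge)→2120, (A,nl_idx)→2180, (B,hash)→3420, (B,nl)→4200, (A,merge)→4430 …(+2); best=560 via (B,nl_idx)
  {ACD}: card=600; try (D,nl_idx)→960, (D,merge)→1670, (D,hash)→2620, (D,nl)→3200, (C,hash)→10600, (C,nl_idx)→41000 …(+2); best=960 via (D,nl_idx)
  {ABCD}: card=6000; try (D,hash)→3160, (D,merge)→3710, (B,hash)→4760, (D,nl_idx)→8160, (B,merge)→9360, (B,nl_idx)→11760 …(+2); best=3160 via (D,hash)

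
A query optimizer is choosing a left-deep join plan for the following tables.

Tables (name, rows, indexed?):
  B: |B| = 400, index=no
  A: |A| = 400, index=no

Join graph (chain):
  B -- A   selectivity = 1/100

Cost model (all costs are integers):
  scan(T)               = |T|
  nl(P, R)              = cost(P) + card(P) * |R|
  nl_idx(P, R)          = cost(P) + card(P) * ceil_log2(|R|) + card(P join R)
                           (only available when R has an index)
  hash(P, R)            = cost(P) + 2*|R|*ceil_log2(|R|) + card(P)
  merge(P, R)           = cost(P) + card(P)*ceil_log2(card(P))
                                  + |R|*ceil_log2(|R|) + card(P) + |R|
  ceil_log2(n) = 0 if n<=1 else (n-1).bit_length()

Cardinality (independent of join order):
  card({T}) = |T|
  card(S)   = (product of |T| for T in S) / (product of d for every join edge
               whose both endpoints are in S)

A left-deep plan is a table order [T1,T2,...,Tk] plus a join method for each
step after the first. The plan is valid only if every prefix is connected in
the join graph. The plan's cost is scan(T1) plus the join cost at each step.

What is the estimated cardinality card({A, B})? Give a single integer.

Tables in S: A(400), B(400)
Edges inside S: B-A(d=100)
numerator = 400 * 400 = 160000
denominator = 100 = 100
card(S) = 160000 / 100 = 1600

1600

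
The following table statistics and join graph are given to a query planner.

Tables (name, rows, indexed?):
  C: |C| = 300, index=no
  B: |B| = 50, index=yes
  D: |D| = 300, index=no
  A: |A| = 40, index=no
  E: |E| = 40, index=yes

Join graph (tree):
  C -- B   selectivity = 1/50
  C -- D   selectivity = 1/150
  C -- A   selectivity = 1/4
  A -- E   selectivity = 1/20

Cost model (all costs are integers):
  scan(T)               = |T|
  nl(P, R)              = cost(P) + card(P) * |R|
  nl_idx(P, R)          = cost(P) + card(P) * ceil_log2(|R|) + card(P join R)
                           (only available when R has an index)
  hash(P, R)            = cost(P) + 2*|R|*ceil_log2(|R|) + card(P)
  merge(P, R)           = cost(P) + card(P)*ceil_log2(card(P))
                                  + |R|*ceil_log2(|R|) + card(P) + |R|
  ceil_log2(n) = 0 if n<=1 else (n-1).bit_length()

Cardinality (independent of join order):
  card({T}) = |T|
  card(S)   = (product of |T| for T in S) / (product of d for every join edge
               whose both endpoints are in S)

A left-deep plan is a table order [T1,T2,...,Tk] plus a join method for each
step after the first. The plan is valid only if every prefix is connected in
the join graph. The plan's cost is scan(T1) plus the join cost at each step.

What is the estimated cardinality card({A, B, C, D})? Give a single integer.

Tables in S: A(40), B(50), C(300), D(300)
Edges inside S: C-B(d=50), C-D(d=150), C-A(d=4)
numerator = 40 * 50 * 300 * 300 = 180000000
denominator = 50 * 150 * 4 = 30000
card(S) = 180000000 / 30000 = 6000

6000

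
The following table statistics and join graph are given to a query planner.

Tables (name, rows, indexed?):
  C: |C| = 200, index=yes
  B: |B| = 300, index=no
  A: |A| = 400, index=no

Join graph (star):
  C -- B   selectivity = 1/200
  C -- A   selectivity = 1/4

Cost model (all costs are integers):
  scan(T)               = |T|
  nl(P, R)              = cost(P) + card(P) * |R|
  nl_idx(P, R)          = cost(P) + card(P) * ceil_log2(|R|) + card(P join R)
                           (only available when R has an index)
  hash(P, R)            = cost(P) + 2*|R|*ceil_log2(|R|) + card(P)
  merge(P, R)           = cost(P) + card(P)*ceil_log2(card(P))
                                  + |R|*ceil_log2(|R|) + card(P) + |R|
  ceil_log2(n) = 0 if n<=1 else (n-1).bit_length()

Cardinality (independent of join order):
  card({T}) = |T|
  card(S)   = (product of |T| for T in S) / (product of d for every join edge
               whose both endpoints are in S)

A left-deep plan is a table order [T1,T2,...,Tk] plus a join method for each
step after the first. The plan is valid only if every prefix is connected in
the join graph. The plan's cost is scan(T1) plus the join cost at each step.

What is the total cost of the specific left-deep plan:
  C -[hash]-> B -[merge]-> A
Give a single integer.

step 1: scan C: cost=200, card=200
step 2: join B via hash
    card(P join B) = 200*300/(200) = 300
    cost = 200 + 2*300*9 + 200 = 5800
step 3: join A via merge
    card(P join A) = 300*400/(4) = 30000
    cost = 5800 + 300*9 + 400*9 + 300 + 400 = 12800

12800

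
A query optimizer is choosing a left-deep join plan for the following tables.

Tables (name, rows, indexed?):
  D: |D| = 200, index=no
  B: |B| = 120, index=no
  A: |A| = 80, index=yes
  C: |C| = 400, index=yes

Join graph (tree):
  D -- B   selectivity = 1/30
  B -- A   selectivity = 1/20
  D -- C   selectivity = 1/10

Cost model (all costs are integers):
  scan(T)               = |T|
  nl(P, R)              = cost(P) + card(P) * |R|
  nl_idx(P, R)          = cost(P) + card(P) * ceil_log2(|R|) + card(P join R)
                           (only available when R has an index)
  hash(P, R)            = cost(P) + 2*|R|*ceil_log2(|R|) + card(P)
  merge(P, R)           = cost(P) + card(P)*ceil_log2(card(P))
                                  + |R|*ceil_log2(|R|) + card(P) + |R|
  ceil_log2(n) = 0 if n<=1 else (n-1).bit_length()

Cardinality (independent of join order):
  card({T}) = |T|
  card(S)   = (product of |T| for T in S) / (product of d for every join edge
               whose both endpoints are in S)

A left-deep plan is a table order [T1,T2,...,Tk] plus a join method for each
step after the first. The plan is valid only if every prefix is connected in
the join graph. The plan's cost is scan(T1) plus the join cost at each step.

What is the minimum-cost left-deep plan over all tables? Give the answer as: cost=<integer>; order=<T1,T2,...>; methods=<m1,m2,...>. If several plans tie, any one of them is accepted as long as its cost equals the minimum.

Selinger DP (subsets sized 1..n):
  {D}: scan cost=200, card=200
  {B}: scan cost=120, card=120
  {A}: scan cost=80, card=80
  {C}: scan cost=400, card=400
  {BD}: card=800; try (B,hash)→2080, (D,merge)→2880, (B,merge)→2960, (D,hash)→3440, (D,nl)→24120, (B,nl)→24200; best=2080 via (B,hash)
  {CD}: card=8000; try (D,hash)→4000, (C,merge)→6000, (D,merge)→6200, (C,hash)→7600, (C,nl_idx)→10000, (C,nl)→80200 …(+1); best=4000 via (D,hash)
  {AB}: card=480; try (A,hash)→1360, (A,nl_idx)→1440, (B,merge)→1680, (A,merge)→1720, (B,hash)→1840, (B,nl)→9680 …(+1); best=1360 via (A,hash)
  {ABD}: card=3200; try (A,hash)→4000, (D,hash)→5040, (D,merge)→7960, (A,nl_idx)→10880, (A,merge)→11520, (A,nl)→66080 …(+1); best=4000 via (A,hash)
  {BCD}: card=32000; try (C,hash)→10080, (B,hash)→13680, (C,merge)→14880, (C,nl_idx)→41280, (B,merge)→116960, (C,nl)→322080 …(+1); best=10080 via (C,hash)
  {ABCD}: card=128000; try (C,hash)→14400, (A,hash)→43200, (C,merge)→49600, (C,nl_idx)→160800, (A,nl_idx)→362080, (A,merge)→522720 …(+2); best=14400 via (C,hash)

cost=14400; order=D,B,A,C; methods=hash,hash,hash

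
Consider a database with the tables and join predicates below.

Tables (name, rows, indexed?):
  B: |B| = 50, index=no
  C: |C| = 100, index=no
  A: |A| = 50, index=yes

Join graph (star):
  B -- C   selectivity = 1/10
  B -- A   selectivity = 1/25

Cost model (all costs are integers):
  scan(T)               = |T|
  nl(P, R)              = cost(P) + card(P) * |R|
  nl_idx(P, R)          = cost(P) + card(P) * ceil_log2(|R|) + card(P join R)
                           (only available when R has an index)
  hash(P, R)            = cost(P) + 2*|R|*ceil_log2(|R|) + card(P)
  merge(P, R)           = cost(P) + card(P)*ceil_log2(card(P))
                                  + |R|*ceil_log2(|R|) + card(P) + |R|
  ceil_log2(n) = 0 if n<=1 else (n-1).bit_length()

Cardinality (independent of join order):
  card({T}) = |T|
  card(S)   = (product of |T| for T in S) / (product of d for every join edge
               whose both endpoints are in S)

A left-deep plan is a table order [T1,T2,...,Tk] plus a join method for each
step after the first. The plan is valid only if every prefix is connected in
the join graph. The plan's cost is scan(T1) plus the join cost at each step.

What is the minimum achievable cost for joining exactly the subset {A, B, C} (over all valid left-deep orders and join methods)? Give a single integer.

1900

Selinger DP over subsets of {A,B,C}:
  {B}: scan cost=50, card=50
  {C}: scan cost=100, card=100
  {A}: scan cost=50, card=50
  {BC}: card=500; try (B,hash)→800, (C,merge)→1200, (B,merge)→1250, (C,hash)→1500, (C,nl)→5050, (B,nl)→5100; best=800 via (B,hash)
  {AB}: card=100; try (A,nl_idx)→450, (B,hash)→700, (A,hash)→700, (B,merge)→750, (A,merge)→750, (B,nl)→2550 …(+1); best=450 via (A,nl_idx)
  {ABC}: card=1000; try (A,hash)→1900, (C,hash)→1950, (C,merge)→2050, (A,nl_idx)→4800, (A,merge)→6150, (C,nl)→10450 …(+1); best=1900 via (A,hash)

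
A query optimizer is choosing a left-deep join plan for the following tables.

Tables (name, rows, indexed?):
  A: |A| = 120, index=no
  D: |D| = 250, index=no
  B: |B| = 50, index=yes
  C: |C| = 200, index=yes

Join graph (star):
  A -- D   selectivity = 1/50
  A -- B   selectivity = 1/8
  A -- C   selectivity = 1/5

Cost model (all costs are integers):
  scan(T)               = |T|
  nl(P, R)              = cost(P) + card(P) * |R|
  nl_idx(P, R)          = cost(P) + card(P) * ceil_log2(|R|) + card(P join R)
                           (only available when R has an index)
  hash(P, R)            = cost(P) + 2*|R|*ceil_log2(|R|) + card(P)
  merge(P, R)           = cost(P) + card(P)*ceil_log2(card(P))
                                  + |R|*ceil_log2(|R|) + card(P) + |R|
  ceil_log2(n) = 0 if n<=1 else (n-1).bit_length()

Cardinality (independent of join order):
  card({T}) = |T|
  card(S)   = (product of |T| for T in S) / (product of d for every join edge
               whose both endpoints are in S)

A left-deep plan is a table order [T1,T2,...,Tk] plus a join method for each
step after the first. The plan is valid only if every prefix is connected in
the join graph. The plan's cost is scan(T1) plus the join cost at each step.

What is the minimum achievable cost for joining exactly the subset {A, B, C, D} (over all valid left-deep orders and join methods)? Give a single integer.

Selinger DP over subsets of {A,B,C,D}:
  {A}: scan cost=120, card=120
  {D}: scan cost=250, card=250
  {B}: scan cost=50, card=50
  {C}: scan cost=200, card=200
  {AD}: card=600; try (A,hash)→2180, (D,merge)→3330, (A,merge)→3460, (D,hash)→4240, (D,nl)→30120, (A,nl)→30250; best=2180 via (A,hash)
  {AB}: card=750; try (B,hash)→840, (A,merge)→1360, (B,merge)→1430, (B,nl_idx)→1590, (A,hash)→1780, (A,nl)→6050 …(+1); best=840 via (B,hash)
  {AC}: card=4800; try (A,hash)→2080, (C,merge)→2880, (A,merge)→2960, (C,hash)→3440, (C,nl_idx)→5880, (C,nl)→24120 …(+1); best=2080 via (A,hash)
  {ABD}: card=3750; try (B,hash)→3380, (D,hash)→5590, (B,merge)→9130, (B,nl_idx)→9530, (D,merge)→11340, (B,nl)→32180 …(+1); best=3380 via (B,hash)
  {ACD}: card=24000; try (C,hash)→5980, (C,merge)→10580, (D,hash)→10880, (C,nl_idx)→30980, (D,merge)→71530, (C,nl)→122180 …(+1); best=5980 via (C,hash)
  {ABC}: card=30000; try (C,hash)→4790, (B,hash)→7480, (C,merge)→10890, (C,nl_idx)→36840, (B,nl_idx)→60880, (B,merge)→69630 …(+2); best=4790 via (C,hash)
  {ABCD}: card=150000; try (C,hash)→10330, (B,hash)→30580, (D,hash)→38790, (C,merge)→53930, (C,nl_idx)→183380, (B,nl_idx)→299980 …(+5); best=10330 via (C,hash)

10330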